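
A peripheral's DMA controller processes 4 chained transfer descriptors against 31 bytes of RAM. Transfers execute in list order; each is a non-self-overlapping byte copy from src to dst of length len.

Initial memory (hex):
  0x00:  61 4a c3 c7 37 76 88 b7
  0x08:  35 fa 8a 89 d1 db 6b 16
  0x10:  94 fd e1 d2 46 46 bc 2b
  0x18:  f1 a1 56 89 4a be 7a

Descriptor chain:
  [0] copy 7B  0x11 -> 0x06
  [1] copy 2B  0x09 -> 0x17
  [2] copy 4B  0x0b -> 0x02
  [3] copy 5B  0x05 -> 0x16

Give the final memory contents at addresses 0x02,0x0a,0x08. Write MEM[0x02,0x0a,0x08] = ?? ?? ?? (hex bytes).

#0 dst[0x06+7] := {0xfd,0xe1,0xd2,0x46,0x46,0xbc,0x2b}
#1 dst[0x17+2] := {0x46,0x46}
#2 dst[0x02+4] := {0xbc,0x2b,0xdb,0x6b}
#3 dst[0x16+5] := {0x6b,0xfd,0xe1,0xd2,0x46}
query mem[0x02]=0xbc, mem[0x0a]=0x46, mem[0x08]=0xd2

MEM[0x02,0x0a,0x08] = bc 46 d2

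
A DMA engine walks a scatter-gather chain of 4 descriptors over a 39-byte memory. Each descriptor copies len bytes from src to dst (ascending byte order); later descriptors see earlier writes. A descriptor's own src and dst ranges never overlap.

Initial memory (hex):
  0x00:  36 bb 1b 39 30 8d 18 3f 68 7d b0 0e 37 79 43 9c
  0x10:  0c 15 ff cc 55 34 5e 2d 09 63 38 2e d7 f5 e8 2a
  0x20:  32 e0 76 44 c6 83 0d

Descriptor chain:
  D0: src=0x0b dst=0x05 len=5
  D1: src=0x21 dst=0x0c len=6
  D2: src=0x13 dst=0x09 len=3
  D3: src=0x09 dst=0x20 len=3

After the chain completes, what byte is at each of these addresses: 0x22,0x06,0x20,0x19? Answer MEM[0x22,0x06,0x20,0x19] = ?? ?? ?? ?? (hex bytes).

D0: mem[0x05..0x09] <- [0e 37 79 43 9c]
D1: mem[0x0c..0x11] <- [e0 76 44 c6 83 0d]
D2: mem[0x09..0x0b] <- [cc 55 34]
D3: mem[0x20..0x22] <- [cc 55 34]
query mem[0x22]=0x34, mem[0x06]=0x37, mem[0x20]=0xcc, mem[0x19]=0x63

MEM[0x22,0x06,0x20,0x19] = 34 37 cc 63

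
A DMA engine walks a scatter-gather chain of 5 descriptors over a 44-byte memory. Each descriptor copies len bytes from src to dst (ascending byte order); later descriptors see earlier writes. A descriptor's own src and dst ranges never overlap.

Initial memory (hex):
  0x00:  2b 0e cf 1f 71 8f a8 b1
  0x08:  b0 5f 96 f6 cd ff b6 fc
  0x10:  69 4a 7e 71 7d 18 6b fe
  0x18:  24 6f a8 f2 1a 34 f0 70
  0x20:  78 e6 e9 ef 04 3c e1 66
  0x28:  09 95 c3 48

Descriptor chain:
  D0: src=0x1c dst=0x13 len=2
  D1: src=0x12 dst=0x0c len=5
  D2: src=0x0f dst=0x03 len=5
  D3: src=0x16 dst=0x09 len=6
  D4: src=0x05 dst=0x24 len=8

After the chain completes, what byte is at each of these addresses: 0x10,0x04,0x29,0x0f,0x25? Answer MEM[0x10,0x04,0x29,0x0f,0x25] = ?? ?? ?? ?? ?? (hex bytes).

MEM[0x10,0x04,0x29,0x0f,0x25] = 6b 6b fe 18 7e

D0: mem[0x13..0x14] <- [1a 34]
D1: mem[0x0c..0x10] <- [7e 1a 34 18 6b]
D2: mem[0x03..0x07] <- [18 6b 4a 7e 1a]
D3: mem[0x09..0x0e] <- [6b fe 24 6f a8 f2]
D4: mem[0x24..0x2b] <- [4a 7e 1a b0 6b fe 24 6f]
query mem[0x10]=0x6b, mem[0x04]=0x6b, mem[0x29]=0xfe, mem[0x0f]=0x18, mem[0x25]=0x7e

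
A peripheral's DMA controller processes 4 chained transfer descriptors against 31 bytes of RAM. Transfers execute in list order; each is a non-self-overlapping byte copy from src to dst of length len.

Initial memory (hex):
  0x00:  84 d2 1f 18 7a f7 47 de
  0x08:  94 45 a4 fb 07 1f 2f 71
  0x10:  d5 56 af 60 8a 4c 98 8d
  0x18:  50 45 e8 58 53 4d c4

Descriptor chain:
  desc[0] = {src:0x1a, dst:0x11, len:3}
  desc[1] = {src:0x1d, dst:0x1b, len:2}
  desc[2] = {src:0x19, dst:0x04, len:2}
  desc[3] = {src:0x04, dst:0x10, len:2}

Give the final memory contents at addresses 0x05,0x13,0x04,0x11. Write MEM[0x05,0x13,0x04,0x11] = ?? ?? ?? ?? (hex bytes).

MEM[0x05,0x13,0x04,0x11] = e8 53 45 e8

  after D0: wrote 3B at 0x11 = e85853
  after D1: wrote 2B at 0x1b = 4dc4
  after D2: wrote 2B at 0x04 = 45e8
  after D3: wrote 2B at 0x10 = 45e8
query mem[0x05]=0xe8, mem[0x13]=0x53, mem[0x04]=0x45, mem[0x11]=0xe8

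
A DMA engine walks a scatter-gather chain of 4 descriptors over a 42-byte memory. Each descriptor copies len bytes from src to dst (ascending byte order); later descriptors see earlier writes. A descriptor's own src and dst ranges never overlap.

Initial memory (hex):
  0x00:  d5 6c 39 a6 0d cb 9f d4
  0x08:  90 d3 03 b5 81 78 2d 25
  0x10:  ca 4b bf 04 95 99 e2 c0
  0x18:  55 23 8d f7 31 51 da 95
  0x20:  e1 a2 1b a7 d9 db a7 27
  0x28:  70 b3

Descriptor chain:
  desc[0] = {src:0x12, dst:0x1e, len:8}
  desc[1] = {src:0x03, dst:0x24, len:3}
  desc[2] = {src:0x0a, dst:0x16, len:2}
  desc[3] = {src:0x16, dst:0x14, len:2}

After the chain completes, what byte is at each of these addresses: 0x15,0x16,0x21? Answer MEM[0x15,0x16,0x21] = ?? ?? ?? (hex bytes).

MEM[0x15,0x16,0x21] = b5 03 99

#0 dst[0x1e+8] := {0xbf,0x04,0x95,0x99,0xe2,0xc0,0x55,0x23}
#1 dst[0x24+3] := {0xa6,0x0d,0xcb}
#2 dst[0x16+2] := {0x03,0xb5}
#3 dst[0x14+2] := {0x03,0xb5}
query mem[0x15]=0xb5, mem[0x16]=0x03, mem[0x21]=0x99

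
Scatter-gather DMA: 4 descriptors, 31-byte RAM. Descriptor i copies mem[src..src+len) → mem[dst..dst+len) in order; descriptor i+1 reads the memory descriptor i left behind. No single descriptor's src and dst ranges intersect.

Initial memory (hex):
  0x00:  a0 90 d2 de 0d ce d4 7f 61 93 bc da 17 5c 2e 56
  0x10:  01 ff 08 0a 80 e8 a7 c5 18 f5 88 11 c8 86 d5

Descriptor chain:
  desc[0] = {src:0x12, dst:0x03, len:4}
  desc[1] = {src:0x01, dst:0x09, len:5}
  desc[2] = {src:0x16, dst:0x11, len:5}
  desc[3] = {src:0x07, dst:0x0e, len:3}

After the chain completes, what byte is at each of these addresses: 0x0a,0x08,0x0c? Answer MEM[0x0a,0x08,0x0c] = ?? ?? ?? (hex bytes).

[0] 0x12->0x03 len=4 : 08 0a 80 e8
[1] 0x01->0x09 len=5 : 90 d2 08 0a 80
[2] 0x16->0x11 len=5 : a7 c5 18 f5 88
[3] 0x07->0x0e len=3 : 7f 61 90
query mem[0x0a]=0xd2, mem[0x08]=0x61, mem[0x0c]=0x0a

MEM[0x0a,0x08,0x0c] = d2 61 0a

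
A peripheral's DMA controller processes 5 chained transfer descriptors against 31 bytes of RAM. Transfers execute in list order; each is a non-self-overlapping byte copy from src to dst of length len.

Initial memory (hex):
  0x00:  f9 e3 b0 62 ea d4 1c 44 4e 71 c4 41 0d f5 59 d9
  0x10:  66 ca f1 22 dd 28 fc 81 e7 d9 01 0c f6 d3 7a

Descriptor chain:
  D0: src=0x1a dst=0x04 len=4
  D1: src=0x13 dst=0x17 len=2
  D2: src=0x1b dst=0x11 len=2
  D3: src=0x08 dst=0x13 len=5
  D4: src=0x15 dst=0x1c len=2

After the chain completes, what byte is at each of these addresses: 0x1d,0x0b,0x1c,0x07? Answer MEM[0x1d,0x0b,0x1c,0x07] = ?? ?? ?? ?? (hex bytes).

MEM[0x1d,0x0b,0x1c,0x07] = 41 41 c4 d3

[0] 0x1a->0x04 len=4 : 01 0c f6 d3
[1] 0x13->0x17 len=2 : 22 dd
[2] 0x1b->0x11 len=2 : 0c f6
[3] 0x08->0x13 len=5 : 4e 71 c4 41 0d
[4] 0x15->0x1c len=2 : c4 41
query mem[0x1d]=0x41, mem[0x0b]=0x41, mem[0x1c]=0xc4, mem[0x07]=0xd3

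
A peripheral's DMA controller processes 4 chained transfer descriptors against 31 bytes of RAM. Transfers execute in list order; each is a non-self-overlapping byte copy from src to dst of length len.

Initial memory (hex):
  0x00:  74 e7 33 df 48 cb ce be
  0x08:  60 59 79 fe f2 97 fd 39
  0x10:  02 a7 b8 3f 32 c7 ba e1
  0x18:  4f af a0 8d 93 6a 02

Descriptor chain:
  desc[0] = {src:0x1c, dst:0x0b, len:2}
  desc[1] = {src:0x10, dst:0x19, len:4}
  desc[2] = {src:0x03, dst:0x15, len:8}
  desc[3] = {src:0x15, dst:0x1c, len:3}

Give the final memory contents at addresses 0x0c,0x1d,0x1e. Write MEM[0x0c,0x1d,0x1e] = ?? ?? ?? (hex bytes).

  after D0: wrote 2B at 0x0b = 936a
  after D1: wrote 4B at 0x19 = 02a7b83f
  after D2: wrote 8B at 0x15 = df48cbcebe605979
  after D3: wrote 3B at 0x1c = df48cb
query mem[0x0c]=0x6a, mem[0x1d]=0x48, mem[0x1e]=0xcb

MEM[0x0c,0x1d,0x1e] = 6a 48 cb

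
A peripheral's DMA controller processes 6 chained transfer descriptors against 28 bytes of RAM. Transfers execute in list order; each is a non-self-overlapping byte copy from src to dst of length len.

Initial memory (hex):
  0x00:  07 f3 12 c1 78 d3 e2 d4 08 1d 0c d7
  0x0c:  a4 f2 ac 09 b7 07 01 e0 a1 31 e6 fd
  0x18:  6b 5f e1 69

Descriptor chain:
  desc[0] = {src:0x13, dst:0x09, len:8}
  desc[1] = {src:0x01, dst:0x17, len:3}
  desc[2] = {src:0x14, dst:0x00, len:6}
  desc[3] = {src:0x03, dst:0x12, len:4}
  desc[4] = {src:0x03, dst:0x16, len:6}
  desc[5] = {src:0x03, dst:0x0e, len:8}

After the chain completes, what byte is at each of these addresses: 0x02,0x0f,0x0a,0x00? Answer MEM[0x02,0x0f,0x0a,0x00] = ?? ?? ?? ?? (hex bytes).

MEM[0x02,0x0f,0x0a,0x00] = e6 12 a1 a1

D0: mem[0x09..0x10] <- [e0 a1 31 e6 fd 6b 5f e1]
D1: mem[0x17..0x19] <- [f3 12 c1]
D2: mem[0x00..0x05] <- [a1 31 e6 f3 12 c1]
D3: mem[0x12..0x15] <- [f3 12 c1 e2]
D4: mem[0x16..0x1b] <- [f3 12 c1 e2 d4 08]
D5: mem[0x0e..0x15] <- [f3 12 c1 e2 d4 08 e0 a1]
query mem[0x02]=0xe6, mem[0x0f]=0x12, mem[0x0a]=0xa1, mem[0x00]=0xa1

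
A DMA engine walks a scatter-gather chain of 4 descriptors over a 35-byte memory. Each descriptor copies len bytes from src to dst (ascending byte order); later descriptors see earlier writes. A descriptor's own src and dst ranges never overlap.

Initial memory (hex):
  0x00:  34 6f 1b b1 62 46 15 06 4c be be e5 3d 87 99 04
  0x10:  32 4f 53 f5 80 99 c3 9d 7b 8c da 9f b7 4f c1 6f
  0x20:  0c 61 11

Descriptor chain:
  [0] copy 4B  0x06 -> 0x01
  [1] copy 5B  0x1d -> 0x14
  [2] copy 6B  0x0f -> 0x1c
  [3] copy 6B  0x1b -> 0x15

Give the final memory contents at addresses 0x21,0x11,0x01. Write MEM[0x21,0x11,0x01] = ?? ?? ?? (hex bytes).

[0] 0x06->0x01 len=4 : 15 06 4c be
[1] 0x1d->0x14 len=5 : 4f c1 6f 0c 61
[2] 0x0f->0x1c len=6 : 04 32 4f 53 f5 4f
[3] 0x1b->0x15 len=6 : 9f 04 32 4f 53 f5
query mem[0x21]=0x4f, mem[0x11]=0x4f, mem[0x01]=0x15

MEM[0x21,0x11,0x01] = 4f 4f 15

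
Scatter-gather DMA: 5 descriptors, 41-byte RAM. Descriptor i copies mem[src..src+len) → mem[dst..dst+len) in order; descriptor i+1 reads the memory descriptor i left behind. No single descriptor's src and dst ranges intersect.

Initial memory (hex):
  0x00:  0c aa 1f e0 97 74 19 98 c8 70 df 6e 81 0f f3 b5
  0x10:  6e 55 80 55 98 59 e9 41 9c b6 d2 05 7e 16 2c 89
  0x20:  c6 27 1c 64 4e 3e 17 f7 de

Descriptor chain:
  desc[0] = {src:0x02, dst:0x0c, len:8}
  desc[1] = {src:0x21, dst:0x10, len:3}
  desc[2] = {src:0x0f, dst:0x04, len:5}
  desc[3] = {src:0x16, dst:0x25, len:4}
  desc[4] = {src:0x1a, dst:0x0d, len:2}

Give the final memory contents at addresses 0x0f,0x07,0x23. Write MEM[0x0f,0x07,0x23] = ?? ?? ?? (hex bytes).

MEM[0x0f,0x07,0x23] = 74 64 64

[0] 0x02->0x0c len=8 : 1f e0 97 74 19 98 c8 70
[1] 0x21->0x10 len=3 : 27 1c 64
[2] 0x0f->0x04 len=5 : 74 27 1c 64 70
[3] 0x16->0x25 len=4 : e9 41 9c b6
[4] 0x1a->0x0d len=2 : d2 05
query mem[0x0f]=0x74, mem[0x07]=0x64, mem[0x23]=0x64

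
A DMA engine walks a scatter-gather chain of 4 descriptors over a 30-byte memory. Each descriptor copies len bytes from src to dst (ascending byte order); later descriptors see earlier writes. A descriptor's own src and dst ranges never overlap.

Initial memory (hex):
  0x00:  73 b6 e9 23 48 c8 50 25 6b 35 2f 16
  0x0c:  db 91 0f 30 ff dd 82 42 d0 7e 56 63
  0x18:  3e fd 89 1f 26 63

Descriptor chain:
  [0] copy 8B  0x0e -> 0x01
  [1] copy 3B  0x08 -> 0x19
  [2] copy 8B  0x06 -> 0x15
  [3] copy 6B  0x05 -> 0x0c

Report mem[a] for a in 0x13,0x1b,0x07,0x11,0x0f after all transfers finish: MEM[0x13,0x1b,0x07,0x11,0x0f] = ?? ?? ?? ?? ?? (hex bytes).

  after D0: wrote 8B at 0x01 = 0f30ffdd8242d07e
  after D1: wrote 3B at 0x19 = 7e352f
  after D2: wrote 8B at 0x15 = 42d07e352f16db91
  after D3: wrote 6B at 0x0c = 8242d07e352f
query mem[0x13]=0x42, mem[0x1b]=0xdb, mem[0x07]=0xd0, mem[0x11]=0x2f, mem[0x0f]=0x7e

MEM[0x13,0x1b,0x07,0x11,0x0f] = 42 db d0 2f 7e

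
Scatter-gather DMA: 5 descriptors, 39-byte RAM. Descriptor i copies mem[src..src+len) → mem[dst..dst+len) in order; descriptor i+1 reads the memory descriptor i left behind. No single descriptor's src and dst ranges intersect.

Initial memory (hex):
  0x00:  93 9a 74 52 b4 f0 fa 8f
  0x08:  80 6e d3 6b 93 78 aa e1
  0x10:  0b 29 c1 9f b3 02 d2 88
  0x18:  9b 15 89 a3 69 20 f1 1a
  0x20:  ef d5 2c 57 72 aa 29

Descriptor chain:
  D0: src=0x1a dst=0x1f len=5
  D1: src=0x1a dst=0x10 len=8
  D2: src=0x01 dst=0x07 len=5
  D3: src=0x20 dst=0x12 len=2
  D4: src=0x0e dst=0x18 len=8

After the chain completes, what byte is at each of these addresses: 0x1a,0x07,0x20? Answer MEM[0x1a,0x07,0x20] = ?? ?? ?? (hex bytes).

MEM[0x1a,0x07,0x20] = 89 9a a3

  after D0: wrote 5B at 0x1f = 89a36920f1
  after D1: wrote 8B at 0x10 = 89a36920f189a369
  after D2: wrote 5B at 0x07 = 9a7452b4f0
  after D3: wrote 2B at 0x12 = a369
  after D4: wrote 8B at 0x18 = aae189a3a369f189
query mem[0x1a]=0x89, mem[0x07]=0x9a, mem[0x20]=0xa3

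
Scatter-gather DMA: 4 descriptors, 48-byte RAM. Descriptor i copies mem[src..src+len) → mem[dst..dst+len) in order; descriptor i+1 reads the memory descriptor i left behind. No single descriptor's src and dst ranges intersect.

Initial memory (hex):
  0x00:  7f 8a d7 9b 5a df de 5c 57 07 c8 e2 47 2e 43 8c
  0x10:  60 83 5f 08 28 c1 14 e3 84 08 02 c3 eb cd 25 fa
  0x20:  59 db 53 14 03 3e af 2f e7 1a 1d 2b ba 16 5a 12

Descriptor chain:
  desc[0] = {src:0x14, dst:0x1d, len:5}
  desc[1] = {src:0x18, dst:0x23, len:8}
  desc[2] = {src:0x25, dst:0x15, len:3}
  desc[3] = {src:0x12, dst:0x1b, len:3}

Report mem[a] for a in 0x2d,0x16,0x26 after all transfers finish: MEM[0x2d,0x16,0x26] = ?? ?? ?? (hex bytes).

MEM[0x2d,0x16,0x26] = 16 c3 c3

#0 dst[0x1d+5] := {0x28,0xc1,0x14,0xe3,0x84}
#1 dst[0x23+8] := {0x84,0x08,0x02,0xc3,0xeb,0x28,0xc1,0x14}
#2 dst[0x15+3] := {0x02,0xc3,0xeb}
#3 dst[0x1b+3] := {0x5f,0x08,0x28}
query mem[0x2d]=0x16, mem[0x16]=0xc3, mem[0x26]=0xc3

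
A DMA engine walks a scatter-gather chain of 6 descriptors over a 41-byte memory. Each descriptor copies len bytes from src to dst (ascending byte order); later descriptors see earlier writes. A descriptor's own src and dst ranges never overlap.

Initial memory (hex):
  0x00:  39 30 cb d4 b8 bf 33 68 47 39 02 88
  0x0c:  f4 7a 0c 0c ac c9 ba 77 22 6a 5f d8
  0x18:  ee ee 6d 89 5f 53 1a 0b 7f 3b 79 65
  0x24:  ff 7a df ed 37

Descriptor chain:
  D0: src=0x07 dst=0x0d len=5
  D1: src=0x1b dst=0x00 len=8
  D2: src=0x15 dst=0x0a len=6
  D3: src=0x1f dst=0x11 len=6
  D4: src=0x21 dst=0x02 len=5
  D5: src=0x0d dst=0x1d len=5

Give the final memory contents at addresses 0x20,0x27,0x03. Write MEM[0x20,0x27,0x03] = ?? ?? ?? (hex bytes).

[0] 0x07->0x0d len=5 : 68 47 39 02 88
[1] 0x1b->0x00 len=8 : 89 5f 53 1a 0b 7f 3b 79
[2] 0x15->0x0a len=6 : 6a 5f d8 ee ee 6d
[3] 0x1f->0x11 len=6 : 0b 7f 3b 79 65 ff
[4] 0x21->0x02 len=5 : 3b 79 65 ff 7a
[5] 0x0d->0x1d len=5 : ee ee 6d 02 0b
query mem[0x20]=0x02, mem[0x27]=0xed, mem[0x03]=0x79

MEM[0x20,0x27,0x03] = 02 ed 79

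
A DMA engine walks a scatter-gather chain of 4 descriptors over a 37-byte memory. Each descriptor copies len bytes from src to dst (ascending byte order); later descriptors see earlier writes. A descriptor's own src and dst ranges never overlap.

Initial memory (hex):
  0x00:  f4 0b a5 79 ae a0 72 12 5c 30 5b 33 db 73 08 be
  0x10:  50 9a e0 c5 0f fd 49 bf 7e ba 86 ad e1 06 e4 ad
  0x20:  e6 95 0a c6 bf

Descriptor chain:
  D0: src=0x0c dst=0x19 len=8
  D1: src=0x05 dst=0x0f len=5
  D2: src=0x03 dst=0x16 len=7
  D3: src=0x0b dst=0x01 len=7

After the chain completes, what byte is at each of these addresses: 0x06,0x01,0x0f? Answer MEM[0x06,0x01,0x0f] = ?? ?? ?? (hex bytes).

MEM[0x06,0x01,0x0f] = 72 33 a0

#0 dst[0x19+8] := {0xdb,0x73,0x08,0xbe,0x50,0x9a,0xe0,0xc5}
#1 dst[0x0f+5] := {0xa0,0x72,0x12,0x5c,0x30}
#2 dst[0x16+7] := {0x79,0xae,0xa0,0x72,0x12,0x5c,0x30}
#3 dst[0x01+7] := {0x33,0xdb,0x73,0x08,0xa0,0x72,0x12}
query mem[0x06]=0x72, mem[0x01]=0x33, mem[0x0f]=0xa0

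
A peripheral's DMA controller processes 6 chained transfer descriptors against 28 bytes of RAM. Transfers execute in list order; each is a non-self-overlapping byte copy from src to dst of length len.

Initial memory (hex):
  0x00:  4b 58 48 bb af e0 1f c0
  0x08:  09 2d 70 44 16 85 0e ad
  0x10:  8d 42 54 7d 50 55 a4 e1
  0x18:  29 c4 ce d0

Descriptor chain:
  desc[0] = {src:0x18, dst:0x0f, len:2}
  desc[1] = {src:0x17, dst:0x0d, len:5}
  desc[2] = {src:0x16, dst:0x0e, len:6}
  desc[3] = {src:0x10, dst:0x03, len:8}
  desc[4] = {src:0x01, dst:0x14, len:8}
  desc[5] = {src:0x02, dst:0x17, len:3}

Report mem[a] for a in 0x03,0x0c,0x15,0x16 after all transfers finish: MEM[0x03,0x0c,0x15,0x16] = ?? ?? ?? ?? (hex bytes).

MEM[0x03,0x0c,0x15,0x16] = 29 16 48 29

[0] 0x18->0x0f len=2 : 29 c4
[1] 0x17->0x0d len=5 : e1 29 c4 ce d0
[2] 0x16->0x0e len=6 : a4 e1 29 c4 ce d0
[3] 0x10->0x03 len=8 : 29 c4 ce d0 50 55 a4 e1
[4] 0x01->0x14 len=8 : 58 48 29 c4 ce d0 50 55
[5] 0x02->0x17 len=3 : 48 29 c4
query mem[0x03]=0x29, mem[0x0c]=0x16, mem[0x15]=0x48, mem[0x16]=0x29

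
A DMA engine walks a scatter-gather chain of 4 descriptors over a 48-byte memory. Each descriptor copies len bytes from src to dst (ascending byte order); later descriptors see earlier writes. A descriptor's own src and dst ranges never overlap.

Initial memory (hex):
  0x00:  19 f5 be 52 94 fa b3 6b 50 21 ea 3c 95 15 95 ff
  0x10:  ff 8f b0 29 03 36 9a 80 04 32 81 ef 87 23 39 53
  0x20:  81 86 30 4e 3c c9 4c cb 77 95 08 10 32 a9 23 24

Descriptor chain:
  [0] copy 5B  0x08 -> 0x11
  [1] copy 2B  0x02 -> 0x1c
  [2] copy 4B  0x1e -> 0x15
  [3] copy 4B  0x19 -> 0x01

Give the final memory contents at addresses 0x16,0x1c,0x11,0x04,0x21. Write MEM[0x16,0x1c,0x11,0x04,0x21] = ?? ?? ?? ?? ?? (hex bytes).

[0] 0x08->0x11 len=5 : 50 21 ea 3c 95
[1] 0x02->0x1c len=2 : be 52
[2] 0x1e->0x15 len=4 : 39 53 81 86
[3] 0x19->0x01 len=4 : 32 81 ef be
query mem[0x16]=0x53, mem[0x1c]=0xbe, mem[0x11]=0x50, mem[0x04]=0xbe, mem[0x21]=0x86

MEM[0x16,0x1c,0x11,0x04,0x21] = 53 be 50 be 86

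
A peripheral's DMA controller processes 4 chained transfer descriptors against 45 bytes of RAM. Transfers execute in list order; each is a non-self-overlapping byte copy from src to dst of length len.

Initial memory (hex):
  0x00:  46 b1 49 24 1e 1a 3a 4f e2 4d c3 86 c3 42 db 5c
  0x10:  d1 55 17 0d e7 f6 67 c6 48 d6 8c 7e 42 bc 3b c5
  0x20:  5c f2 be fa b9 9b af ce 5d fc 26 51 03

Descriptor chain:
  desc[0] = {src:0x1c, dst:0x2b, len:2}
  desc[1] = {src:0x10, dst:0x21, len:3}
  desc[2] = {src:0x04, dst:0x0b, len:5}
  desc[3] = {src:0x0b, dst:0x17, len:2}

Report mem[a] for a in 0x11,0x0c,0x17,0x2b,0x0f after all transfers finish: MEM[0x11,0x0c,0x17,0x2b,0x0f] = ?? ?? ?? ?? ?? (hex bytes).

MEM[0x11,0x0c,0x17,0x2b,0x0f] = 55 1a 1e 42 e2

#0 dst[0x2b+2] := {0x42,0xbc}
#1 dst[0x21+3] := {0xd1,0x55,0x17}
#2 dst[0x0b+5] := {0x1e,0x1a,0x3a,0x4f,0xe2}
#3 dst[0x17+2] := {0x1e,0x1a}
query mem[0x11]=0x55, mem[0x0c]=0x1a, mem[0x17]=0x1e, mem[0x2b]=0x42, mem[0x0f]=0xe2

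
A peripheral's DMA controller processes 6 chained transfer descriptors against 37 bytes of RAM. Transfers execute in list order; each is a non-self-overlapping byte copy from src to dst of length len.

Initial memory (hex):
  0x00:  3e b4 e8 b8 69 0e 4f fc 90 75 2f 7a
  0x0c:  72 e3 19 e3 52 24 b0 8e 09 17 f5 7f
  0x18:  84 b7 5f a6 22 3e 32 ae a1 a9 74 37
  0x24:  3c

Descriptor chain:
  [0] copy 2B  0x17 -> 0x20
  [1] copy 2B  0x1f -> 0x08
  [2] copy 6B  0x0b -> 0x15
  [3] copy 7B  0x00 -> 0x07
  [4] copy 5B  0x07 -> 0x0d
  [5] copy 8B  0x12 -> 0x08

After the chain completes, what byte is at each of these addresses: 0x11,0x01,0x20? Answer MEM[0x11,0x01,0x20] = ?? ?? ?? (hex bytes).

  after D0: wrote 2B at 0x20 = 7f84
  after D1: wrote 2B at 0x08 = ae7f
  after D2: wrote 6B at 0x15 = 7a72e319e352
  after D3: wrote 7B at 0x07 = 3eb4e8b8690e4f
  after D4: wrote 5B at 0x0d = 3eb4e8b869
  after D5: wrote 8B at 0x08 = b08e097a72e319e3
query mem[0x11]=0x69, mem[0x01]=0xb4, mem[0x20]=0x7f

MEM[0x11,0x01,0x20] = 69 b4 7f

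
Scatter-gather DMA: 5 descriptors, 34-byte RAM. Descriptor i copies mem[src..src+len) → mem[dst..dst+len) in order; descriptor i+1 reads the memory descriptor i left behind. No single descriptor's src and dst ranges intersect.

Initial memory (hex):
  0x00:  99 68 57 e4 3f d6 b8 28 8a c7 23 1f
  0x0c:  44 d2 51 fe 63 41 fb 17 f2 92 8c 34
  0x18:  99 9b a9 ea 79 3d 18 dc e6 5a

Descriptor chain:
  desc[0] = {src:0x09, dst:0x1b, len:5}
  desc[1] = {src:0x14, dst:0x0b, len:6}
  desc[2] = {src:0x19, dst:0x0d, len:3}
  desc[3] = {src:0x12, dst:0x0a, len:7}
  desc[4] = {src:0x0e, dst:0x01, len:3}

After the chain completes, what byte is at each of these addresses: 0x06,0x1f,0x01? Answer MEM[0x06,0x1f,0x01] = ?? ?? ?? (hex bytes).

[0] 0x09->0x1b len=5 : c7 23 1f 44 d2
[1] 0x14->0x0b len=6 : f2 92 8c 34 99 9b
[2] 0x19->0x0d len=3 : 9b a9 c7
[3] 0x12->0x0a len=7 : fb 17 f2 92 8c 34 99
[4] 0x0e->0x01 len=3 : 8c 34 99
query mem[0x06]=0xb8, mem[0x1f]=0xd2, mem[0x01]=0x8c

MEM[0x06,0x1f,0x01] = b8 d2 8c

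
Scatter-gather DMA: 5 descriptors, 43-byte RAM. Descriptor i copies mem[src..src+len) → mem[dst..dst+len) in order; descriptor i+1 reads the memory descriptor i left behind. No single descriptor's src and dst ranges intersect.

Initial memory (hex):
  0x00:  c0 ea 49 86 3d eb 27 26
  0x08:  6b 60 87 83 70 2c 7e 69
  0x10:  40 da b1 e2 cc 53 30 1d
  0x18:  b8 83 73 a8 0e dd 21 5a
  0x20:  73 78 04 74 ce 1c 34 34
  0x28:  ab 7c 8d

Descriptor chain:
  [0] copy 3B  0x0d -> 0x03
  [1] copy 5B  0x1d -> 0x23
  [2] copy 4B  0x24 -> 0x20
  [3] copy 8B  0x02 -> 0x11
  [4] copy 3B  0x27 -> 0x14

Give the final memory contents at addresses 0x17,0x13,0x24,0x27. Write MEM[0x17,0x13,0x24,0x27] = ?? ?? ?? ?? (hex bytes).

[0] 0x0d->0x03 len=3 : 2c 7e 69
[1] 0x1d->0x23 len=5 : dd 21 5a 73 78
[2] 0x24->0x20 len=4 : 21 5a 73 78
[3] 0x02->0x11 len=8 : 49 2c 7e 69 27 26 6b 60
[4] 0x27->0x14 len=3 : 78 ab 7c
query mem[0x17]=0x6b, mem[0x13]=0x7e, mem[0x24]=0x21, mem[0x27]=0x78

MEM[0x17,0x13,0x24,0x27] = 6b 7e 21 78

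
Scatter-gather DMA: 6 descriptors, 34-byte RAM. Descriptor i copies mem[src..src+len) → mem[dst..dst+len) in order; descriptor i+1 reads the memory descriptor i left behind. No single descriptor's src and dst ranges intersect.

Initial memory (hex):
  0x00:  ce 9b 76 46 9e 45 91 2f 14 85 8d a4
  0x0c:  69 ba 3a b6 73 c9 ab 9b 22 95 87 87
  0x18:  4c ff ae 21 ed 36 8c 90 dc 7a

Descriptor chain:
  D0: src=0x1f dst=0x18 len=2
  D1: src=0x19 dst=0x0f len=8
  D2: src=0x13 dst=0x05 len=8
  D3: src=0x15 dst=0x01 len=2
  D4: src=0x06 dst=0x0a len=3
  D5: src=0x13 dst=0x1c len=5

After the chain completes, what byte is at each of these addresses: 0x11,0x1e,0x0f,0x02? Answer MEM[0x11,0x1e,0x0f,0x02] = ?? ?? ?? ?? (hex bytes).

  after D0: wrote 2B at 0x18 = 90dc
  after D1: wrote 8B at 0x0f = dcae21ed368c90dc
  after D2: wrote 8B at 0x05 = 368c90dc8790dcae
  after D3: wrote 2B at 0x01 = 90dc
  after D4: wrote 3B at 0x0a = 8c90dc
  after D5: wrote 5B at 0x1c = 368c90dc87
query mem[0x11]=0x21, mem[0x1e]=0x90, mem[0x0f]=0xdc, mem[0x02]=0xdc

MEM[0x11,0x1e,0x0f,0x02] = 21 90 dc dc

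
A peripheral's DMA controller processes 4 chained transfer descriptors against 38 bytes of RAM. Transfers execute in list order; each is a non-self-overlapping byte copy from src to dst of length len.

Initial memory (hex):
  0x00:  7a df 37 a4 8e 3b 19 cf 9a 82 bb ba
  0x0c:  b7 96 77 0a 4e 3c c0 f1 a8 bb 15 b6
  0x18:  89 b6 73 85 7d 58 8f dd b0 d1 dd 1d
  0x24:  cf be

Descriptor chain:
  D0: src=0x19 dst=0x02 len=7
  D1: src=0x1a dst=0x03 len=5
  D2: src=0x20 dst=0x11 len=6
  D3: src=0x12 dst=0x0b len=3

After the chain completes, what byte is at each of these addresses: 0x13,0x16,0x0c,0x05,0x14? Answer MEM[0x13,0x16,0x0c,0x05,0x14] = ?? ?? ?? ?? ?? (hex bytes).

#0 dst[0x02+7] := {0xb6,0x73,0x85,0x7d,0x58,0x8f,0xdd}
#1 dst[0x03+5] := {0x73,0x85,0x7d,0x58,0x8f}
#2 dst[0x11+6] := {0xb0,0xd1,0xdd,0x1d,0xcf,0xbe}
#3 dst[0x0b+3] := {0xd1,0xdd,0x1d}
query mem[0x13]=0xdd, mem[0x16]=0xbe, mem[0x0c]=0xdd, mem[0x05]=0x7d, mem[0x14]=0x1d

MEM[0x13,0x16,0x0c,0x05,0x14] = dd be dd 7d 1d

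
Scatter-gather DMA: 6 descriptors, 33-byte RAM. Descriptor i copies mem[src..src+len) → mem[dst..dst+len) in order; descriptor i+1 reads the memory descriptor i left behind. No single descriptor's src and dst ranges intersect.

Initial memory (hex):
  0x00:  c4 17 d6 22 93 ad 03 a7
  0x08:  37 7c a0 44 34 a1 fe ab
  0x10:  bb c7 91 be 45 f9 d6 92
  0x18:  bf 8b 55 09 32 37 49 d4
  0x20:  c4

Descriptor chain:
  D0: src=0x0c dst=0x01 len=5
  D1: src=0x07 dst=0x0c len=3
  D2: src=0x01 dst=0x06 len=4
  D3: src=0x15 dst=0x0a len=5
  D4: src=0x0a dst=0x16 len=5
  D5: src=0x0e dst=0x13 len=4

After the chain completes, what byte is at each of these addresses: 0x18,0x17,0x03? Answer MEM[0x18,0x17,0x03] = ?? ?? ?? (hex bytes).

MEM[0x18,0x17,0x03] = 92 d6 fe

D0: mem[0x01..0x05] <- [34 a1 fe ab bb]
D1: mem[0x0c..0x0e] <- [a7 37 7c]
D2: mem[0x06..0x09] <- [34 a1 fe ab]
D3: mem[0x0a..0x0e] <- [f9 d6 92 bf 8b]
D4: mem[0x16..0x1a] <- [f9 d6 92 bf 8b]
D5: mem[0x13..0x16] <- [8b ab bb c7]
query mem[0x18]=0x92, mem[0x17]=0xd6, mem[0x03]=0xfe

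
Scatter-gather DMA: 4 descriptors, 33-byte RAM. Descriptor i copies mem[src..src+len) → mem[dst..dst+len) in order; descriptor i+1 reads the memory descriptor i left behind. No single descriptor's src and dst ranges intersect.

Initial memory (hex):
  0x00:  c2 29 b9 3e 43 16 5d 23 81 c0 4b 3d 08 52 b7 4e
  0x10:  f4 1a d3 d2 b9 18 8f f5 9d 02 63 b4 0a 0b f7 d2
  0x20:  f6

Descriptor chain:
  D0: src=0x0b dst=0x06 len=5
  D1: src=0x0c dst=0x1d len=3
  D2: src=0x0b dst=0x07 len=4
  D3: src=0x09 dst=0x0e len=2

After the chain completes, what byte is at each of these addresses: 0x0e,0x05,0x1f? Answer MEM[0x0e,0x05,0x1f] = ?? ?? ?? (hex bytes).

MEM[0x0e,0x05,0x1f] = 52 16 b7

[0] 0x0b->0x06 len=5 : 3d 08 52 b7 4e
[1] 0x0c->0x1d len=3 : 08 52 b7
[2] 0x0b->0x07 len=4 : 3d 08 52 b7
[3] 0x09->0x0e len=2 : 52 b7
query mem[0x0e]=0x52, mem[0x05]=0x16, mem[0x1f]=0xb7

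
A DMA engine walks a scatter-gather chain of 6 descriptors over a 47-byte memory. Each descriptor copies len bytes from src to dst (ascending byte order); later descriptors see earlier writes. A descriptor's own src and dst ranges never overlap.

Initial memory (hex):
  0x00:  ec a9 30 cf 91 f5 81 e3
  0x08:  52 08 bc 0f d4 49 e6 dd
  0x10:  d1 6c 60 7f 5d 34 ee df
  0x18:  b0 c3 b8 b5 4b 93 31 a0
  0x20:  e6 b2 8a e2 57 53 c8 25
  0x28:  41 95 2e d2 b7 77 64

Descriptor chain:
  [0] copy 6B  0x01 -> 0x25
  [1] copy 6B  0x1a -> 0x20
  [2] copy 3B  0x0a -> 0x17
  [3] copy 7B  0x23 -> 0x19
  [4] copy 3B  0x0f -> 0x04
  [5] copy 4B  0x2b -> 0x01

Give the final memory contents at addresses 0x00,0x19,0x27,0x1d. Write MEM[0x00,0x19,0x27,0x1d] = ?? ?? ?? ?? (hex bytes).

MEM[0x00,0x19,0x27,0x1d] = ec 93 cf cf

D0: mem[0x25..0x2a] <- [a9 30 cf 91 f5 81]
D1: mem[0x20..0x25] <- [b8 b5 4b 93 31 a0]
D2: mem[0x17..0x19] <- [bc 0f d4]
D3: mem[0x19..0x1f] <- [93 31 a0 30 cf 91 f5]
D4: mem[0x04..0x06] <- [dd d1 6c]
D5: mem[0x01..0x04] <- [d2 b7 77 64]
query mem[0x00]=0xec, mem[0x19]=0x93, mem[0x27]=0xcf, mem[0x1d]=0xcf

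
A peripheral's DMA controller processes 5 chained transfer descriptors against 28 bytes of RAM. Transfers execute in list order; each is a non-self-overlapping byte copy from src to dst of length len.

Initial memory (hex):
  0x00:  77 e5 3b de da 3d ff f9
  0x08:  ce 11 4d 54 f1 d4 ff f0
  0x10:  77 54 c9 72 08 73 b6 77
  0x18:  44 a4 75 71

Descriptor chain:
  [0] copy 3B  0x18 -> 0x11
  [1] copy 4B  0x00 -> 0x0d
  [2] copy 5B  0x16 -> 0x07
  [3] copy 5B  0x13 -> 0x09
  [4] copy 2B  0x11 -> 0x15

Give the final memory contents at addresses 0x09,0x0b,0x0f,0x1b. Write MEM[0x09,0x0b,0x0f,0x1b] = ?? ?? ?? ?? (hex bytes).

[0] 0x18->0x11 len=3 : 44 a4 75
[1] 0x00->0x0d len=4 : 77 e5 3b de
[2] 0x16->0x07 len=5 : b6 77 44 a4 75
[3] 0x13->0x09 len=5 : 75 08 73 b6 77
[4] 0x11->0x15 len=2 : 44 a4
query mem[0x09]=0x75, mem[0x0b]=0x73, mem[0x0f]=0x3b, mem[0x1b]=0x71

MEM[0x09,0x0b,0x0f,0x1b] = 75 73 3b 71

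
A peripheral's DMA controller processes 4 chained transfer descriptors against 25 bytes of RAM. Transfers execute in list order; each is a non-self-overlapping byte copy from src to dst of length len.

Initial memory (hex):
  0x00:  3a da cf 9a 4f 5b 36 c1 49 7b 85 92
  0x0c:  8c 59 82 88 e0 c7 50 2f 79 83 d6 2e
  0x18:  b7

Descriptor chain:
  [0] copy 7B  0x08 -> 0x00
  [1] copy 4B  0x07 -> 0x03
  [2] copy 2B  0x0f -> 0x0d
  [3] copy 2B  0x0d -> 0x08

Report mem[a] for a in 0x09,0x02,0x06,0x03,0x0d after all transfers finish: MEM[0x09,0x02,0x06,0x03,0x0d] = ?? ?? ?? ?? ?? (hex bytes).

MEM[0x09,0x02,0x06,0x03,0x0d] = e0 85 85 c1 88

#0 dst[0x00+7] := {0x49,0x7b,0x85,0x92,0x8c,0x59,0x82}
#1 dst[0x03+4] := {0xc1,0x49,0x7b,0x85}
#2 dst[0x0d+2] := {0x88,0xe0}
#3 dst[0x08+2] := {0x88,0xe0}
query mem[0x09]=0xe0, mem[0x02]=0x85, mem[0x06]=0x85, mem[0x03]=0xc1, mem[0x0d]=0x88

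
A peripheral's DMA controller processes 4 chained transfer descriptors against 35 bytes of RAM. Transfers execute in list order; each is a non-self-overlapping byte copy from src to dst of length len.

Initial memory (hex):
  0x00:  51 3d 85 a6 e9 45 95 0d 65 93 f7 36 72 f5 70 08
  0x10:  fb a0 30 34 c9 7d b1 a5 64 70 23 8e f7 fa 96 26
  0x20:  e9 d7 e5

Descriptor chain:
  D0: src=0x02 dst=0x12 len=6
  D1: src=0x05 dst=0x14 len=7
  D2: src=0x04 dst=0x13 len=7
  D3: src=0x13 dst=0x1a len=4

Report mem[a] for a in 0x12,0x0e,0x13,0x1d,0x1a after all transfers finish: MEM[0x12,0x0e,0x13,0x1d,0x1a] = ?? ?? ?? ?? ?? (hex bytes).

MEM[0x12,0x0e,0x13,0x1d,0x1a] = 85 70 e9 0d e9

#0 dst[0x12+6] := {0x85,0xa6,0xe9,0x45,0x95,0x0d}
#1 dst[0x14+7] := {0x45,0x95,0x0d,0x65,0x93,0xf7,0x36}
#2 dst[0x13+7] := {0xe9,0x45,0x95,0x0d,0x65,0x93,0xf7}
#3 dst[0x1a+4] := {0xe9,0x45,0x95,0x0d}
query mem[0x12]=0x85, mem[0x0e]=0x70, mem[0x13]=0xe9, mem[0x1d]=0x0d, mem[0x1a]=0xe9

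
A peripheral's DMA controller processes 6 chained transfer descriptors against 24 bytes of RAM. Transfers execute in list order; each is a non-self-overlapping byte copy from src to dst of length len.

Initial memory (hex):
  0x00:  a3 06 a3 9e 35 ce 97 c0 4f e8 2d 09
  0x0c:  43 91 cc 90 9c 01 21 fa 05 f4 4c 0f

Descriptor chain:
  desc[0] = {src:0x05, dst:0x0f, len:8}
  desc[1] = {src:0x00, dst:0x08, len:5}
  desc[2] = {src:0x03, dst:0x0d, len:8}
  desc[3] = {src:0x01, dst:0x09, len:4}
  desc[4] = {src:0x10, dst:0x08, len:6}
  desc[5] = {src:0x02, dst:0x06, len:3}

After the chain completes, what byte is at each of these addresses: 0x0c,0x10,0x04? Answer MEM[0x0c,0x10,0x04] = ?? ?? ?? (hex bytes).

MEM[0x0c,0x10,0x04] = a3 97 35

D0: mem[0x0f..0x16] <- [ce 97 c0 4f e8 2d 09 43]
D1: mem[0x08..0x0c] <- [a3 06 a3 9e 35]
D2: mem[0x0d..0x14] <- [9e 35 ce 97 c0 a3 06 a3]
D3: mem[0x09..0x0c] <- [06 a3 9e 35]
D4: mem[0x08..0x0d] <- [97 c0 a3 06 a3 09]
D5: mem[0x06..0x08] <- [a3 9e 35]
query mem[0x0c]=0xa3, mem[0x10]=0x97, mem[0x04]=0x35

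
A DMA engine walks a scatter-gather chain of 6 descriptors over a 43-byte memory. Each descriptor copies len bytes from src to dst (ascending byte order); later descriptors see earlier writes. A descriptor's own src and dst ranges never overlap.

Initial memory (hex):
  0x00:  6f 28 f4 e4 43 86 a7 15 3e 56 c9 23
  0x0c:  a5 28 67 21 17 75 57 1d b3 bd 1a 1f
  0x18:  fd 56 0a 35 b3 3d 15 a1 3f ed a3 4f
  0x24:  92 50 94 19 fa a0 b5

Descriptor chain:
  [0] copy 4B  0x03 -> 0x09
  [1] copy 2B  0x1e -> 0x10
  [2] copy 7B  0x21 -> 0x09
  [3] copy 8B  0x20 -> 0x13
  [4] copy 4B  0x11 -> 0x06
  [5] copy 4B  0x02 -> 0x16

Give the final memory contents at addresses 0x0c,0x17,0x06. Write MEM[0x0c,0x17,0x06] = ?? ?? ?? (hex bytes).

D0: mem[0x09..0x0c] <- [e4 43 86 a7]
D1: mem[0x10..0x11] <- [15 a1]
D2: mem[0x09..0x0f] <- [ed a3 4f 92 50 94 19]
D3: mem[0x13..0x1a] <- [3f ed a3 4f 92 50 94 19]
D4: mem[0x06..0x09] <- [a1 57 3f ed]
D5: mem[0x16..0x19] <- [f4 e4 43 86]
query mem[0x0c]=0x92, mem[0x17]=0xe4, mem[0x06]=0xa1

MEM[0x0c,0x17,0x06] = 92 e4 a1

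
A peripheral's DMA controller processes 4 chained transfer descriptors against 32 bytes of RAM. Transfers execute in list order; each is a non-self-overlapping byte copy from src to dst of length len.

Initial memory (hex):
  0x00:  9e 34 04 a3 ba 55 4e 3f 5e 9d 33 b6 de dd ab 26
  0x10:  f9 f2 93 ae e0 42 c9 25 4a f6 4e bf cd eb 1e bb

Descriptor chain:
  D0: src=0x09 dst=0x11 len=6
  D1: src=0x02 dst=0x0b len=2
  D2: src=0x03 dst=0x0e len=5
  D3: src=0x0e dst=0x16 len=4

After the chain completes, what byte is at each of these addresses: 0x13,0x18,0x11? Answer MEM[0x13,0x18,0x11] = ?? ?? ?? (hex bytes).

MEM[0x13,0x18,0x11] = b6 55 4e

[0] 0x09->0x11 len=6 : 9d 33 b6 de dd ab
[1] 0x02->0x0b len=2 : 04 a3
[2] 0x03->0x0e len=5 : a3 ba 55 4e 3f
[3] 0x0e->0x16 len=4 : a3 ba 55 4e
query mem[0x13]=0xb6, mem[0x18]=0x55, mem[0x11]=0x4e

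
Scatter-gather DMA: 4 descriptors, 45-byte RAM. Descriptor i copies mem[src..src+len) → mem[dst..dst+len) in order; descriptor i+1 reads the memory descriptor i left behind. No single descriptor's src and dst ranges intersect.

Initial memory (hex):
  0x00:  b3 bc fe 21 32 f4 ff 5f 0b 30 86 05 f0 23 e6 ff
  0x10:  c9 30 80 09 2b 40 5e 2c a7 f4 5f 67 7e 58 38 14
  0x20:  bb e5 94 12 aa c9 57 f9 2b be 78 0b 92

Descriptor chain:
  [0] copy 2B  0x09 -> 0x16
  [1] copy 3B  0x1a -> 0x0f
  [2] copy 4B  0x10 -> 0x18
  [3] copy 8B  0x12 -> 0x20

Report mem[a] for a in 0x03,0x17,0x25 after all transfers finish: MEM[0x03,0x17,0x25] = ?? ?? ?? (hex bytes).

MEM[0x03,0x17,0x25] = 21 86 86

  after D0: wrote 2B at 0x16 = 3086
  after D1: wrote 3B at 0x0f = 5f677e
  after D2: wrote 4B at 0x18 = 677e8009
  after D3: wrote 8B at 0x20 = 80092b403086677e
query mem[0x03]=0x21, mem[0x17]=0x86, mem[0x25]=0x86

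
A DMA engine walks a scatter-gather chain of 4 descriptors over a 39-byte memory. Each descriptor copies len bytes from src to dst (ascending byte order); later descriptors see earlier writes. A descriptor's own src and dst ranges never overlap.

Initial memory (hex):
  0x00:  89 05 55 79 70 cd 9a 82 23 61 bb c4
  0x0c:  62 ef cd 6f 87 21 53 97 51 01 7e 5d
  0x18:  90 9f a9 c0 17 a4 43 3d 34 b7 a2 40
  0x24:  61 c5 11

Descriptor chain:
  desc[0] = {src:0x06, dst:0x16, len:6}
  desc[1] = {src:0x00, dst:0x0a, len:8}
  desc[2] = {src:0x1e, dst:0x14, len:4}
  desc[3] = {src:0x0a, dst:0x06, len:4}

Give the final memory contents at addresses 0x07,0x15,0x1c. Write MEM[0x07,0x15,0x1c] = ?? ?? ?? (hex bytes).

D0: mem[0x16..0x1b] <- [9a 82 23 61 bb c4]
D1: mem[0x0a..0x11] <- [89 05 55 79 70 cd 9a 82]
D2: mem[0x14..0x17] <- [43 3d 34 b7]
D3: mem[0x06..0x09] <- [89 05 55 79]
query mem[0x07]=0x05, mem[0x15]=0x3d, mem[0x1c]=0x17

MEM[0x07,0x15,0x1c] = 05 3d 17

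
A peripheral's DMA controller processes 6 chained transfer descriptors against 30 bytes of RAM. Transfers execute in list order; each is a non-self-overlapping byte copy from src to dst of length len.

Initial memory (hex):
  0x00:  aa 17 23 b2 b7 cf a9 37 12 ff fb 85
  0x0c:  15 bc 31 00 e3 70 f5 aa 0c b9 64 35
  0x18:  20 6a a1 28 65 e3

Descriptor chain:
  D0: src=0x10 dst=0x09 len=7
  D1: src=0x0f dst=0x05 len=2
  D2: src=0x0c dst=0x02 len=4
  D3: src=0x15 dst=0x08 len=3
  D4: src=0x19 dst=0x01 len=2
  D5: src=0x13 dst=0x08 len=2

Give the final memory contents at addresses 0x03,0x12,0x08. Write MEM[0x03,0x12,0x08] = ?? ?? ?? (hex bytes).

D0: mem[0x09..0x0f] <- [e3 70 f5 aa 0c b9 64]
D1: mem[0x05..0x06] <- [64 e3]
D2: mem[0x02..0x05] <- [aa 0c b9 64]
D3: mem[0x08..0x0a] <- [b9 64 35]
D4: mem[0x01..0x02] <- [6a a1]
D5: mem[0x08..0x09] <- [aa 0c]
query mem[0x03]=0x0c, mem[0x12]=0xf5, mem[0x08]=0xaa

MEM[0x03,0x12,0x08] = 0c f5 aa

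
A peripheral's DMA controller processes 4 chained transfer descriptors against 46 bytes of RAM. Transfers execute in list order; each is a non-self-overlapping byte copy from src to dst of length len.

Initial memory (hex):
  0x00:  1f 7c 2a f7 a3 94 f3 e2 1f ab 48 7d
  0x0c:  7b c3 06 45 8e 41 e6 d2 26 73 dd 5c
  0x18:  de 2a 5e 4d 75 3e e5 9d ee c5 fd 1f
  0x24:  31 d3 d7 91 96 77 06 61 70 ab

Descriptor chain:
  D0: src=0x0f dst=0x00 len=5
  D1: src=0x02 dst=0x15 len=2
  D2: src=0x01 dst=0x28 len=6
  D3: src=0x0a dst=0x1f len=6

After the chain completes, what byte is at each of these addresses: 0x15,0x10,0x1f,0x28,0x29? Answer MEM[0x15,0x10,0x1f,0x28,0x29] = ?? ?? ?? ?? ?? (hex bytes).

#0 dst[0x00+5] := {0x45,0x8e,0x41,0xe6,0xd2}
#1 dst[0x15+2] := {0x41,0xe6}
#2 dst[0x28+6] := {0x8e,0x41,0xe6,0xd2,0x94,0xf3}
#3 dst[0x1f+6] := {0x48,0x7d,0x7b,0xc3,0x06,0x45}
query mem[0x15]=0x41, mem[0x10]=0x8e, mem[0x1f]=0x48, mem[0x28]=0x8e, mem[0x29]=0x41

MEM[0x15,0x10,0x1f,0x28,0x29] = 41 8e 48 8e 41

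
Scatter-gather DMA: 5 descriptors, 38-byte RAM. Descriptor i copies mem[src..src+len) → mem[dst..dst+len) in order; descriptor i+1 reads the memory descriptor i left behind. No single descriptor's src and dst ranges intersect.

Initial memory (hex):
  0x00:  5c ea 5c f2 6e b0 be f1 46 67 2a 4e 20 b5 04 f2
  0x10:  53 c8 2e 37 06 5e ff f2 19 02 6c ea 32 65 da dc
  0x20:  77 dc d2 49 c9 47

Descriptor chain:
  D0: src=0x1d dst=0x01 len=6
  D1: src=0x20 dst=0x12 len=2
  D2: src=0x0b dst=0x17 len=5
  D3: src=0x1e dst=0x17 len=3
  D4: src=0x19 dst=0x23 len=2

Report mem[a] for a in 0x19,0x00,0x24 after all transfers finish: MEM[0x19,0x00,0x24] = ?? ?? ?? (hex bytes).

[0] 0x1d->0x01 len=6 : 65 da dc 77 dc d2
[1] 0x20->0x12 len=2 : 77 dc
[2] 0x0b->0x17 len=5 : 4e 20 b5 04 f2
[3] 0x1e->0x17 len=3 : da dc 77
[4] 0x19->0x23 len=2 : 77 04
query mem[0x19]=0x77, mem[0x00]=0x5c, mem[0x24]=0x04

MEM[0x19,0x00,0x24] = 77 5c 04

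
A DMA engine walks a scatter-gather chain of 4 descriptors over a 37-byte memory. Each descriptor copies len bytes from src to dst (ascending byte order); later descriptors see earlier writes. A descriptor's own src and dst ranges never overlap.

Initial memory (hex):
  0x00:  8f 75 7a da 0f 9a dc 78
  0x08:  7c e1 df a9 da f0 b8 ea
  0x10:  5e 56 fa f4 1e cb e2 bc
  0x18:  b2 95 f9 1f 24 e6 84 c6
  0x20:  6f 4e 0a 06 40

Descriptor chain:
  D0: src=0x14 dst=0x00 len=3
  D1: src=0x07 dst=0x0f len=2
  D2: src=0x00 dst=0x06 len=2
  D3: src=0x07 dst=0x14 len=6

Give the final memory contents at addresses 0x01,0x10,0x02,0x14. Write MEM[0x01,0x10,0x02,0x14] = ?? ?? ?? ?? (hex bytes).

MEM[0x01,0x10,0x02,0x14] = cb 7c e2 cb

D0: mem[0x00..0x02] <- [1e cb e2]
D1: mem[0x0f..0x10] <- [78 7c]
D2: mem[0x06..0x07] <- [1e cb]
D3: mem[0x14..0x19] <- [cb 7c e1 df a9 da]
query mem[0x01]=0xcb, mem[0x10]=0x7c, mem[0x02]=0xe2, mem[0x14]=0xcb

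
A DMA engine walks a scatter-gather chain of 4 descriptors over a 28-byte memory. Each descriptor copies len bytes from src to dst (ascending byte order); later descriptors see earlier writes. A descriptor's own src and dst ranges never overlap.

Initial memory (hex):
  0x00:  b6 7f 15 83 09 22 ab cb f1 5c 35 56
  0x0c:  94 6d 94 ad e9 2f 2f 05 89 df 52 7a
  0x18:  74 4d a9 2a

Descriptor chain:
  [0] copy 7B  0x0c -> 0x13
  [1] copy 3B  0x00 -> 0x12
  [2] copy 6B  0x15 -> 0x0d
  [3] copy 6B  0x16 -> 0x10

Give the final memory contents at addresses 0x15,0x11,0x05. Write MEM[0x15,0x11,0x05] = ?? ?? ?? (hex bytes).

[0] 0x0c->0x13 len=7 : 94 6d 94 ad e9 2f 2f
[1] 0x00->0x12 len=3 : b6 7f 15
[2] 0x15->0x0d len=6 : 94 ad e9 2f 2f a9
[3] 0x16->0x10 len=6 : ad e9 2f 2f a9 2a
query mem[0x15]=0x2a, mem[0x11]=0xe9, mem[0x05]=0x22

MEM[0x15,0x11,0x05] = 2a e9 22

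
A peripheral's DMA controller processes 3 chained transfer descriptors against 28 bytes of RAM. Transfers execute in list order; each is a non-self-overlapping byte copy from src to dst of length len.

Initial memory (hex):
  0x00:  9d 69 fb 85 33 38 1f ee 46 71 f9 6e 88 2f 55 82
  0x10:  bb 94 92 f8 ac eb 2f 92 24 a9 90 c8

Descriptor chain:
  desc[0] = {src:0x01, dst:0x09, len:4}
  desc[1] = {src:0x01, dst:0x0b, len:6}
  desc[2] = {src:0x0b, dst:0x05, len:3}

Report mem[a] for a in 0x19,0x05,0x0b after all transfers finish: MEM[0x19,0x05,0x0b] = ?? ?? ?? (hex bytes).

  after D0: wrote 4B at 0x09 = 69fb8533
  after D1: wrote 6B at 0x0b = 69fb8533381f
  after D2: wrote 3B at 0x05 = 69fb85
query mem[0x19]=0xa9, mem[0x05]=0x69, mem[0x0b]=0x69

MEM[0x19,0x05,0x0b] = a9 69 69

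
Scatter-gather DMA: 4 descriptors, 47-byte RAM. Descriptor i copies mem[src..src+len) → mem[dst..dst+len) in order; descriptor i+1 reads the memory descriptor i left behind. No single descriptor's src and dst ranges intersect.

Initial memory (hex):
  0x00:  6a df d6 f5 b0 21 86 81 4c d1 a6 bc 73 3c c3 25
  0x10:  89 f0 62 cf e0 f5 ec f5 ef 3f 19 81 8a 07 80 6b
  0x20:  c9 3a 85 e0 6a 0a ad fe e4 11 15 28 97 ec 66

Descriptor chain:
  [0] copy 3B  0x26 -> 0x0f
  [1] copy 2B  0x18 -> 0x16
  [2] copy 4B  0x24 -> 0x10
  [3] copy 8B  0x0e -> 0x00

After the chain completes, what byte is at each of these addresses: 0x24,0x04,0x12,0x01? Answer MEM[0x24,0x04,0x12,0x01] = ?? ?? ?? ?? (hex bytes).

MEM[0x24,0x04,0x12,0x01] = 6a ad ad ad

#0 dst[0x0f+3] := {0xad,0xfe,0xe4}
#1 dst[0x16+2] := {0xef,0x3f}
#2 dst[0x10+4] := {0x6a,0x0a,0xad,0xfe}
#3 dst[0x00+8] := {0xc3,0xad,0x6a,0x0a,0xad,0xfe,0xe0,0xf5}
query mem[0x24]=0x6a, mem[0x04]=0xad, mem[0x12]=0xad, mem[0x01]=0xad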